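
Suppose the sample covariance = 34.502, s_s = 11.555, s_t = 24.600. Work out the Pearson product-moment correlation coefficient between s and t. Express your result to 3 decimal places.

0.121

r = Cov(s,t) / (s_s · s_t) = 34.502 / (11.555 × 24.600)
  = 34.502 / 284.2530 ≈ 0.121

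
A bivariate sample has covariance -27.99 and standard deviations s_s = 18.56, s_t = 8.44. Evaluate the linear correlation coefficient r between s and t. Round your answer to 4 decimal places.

r = Cov(s,t) / (s_s · s_t) = -27.99 / (18.56 × 8.44)
  = -27.99 / 156.6464 ≈ -0.1787

-0.1787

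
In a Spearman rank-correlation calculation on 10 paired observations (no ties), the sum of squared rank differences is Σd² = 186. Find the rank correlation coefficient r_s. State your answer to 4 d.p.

-0.1273

ρ = 1 − 6Σd² / [n(n²−1)] = 1 − 6×186 / (10×99)
  = 1 − 1116/990 = 1 − 1.12727 ≈ -0.1273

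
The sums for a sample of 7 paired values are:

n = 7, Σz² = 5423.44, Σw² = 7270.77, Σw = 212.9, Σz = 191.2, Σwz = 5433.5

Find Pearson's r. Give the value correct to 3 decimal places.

-0.955

r = (nΣwz − ΣwΣz) / √[(nΣw² − (Σw)²)(nΣz² − (Σz)²)]
Numerator: 7×5433.5 − 212.9×191.2 = -2671.98
Denominator: √[(50895.39 − 45326.41)(37964.08 − 36557.44)] = √[5568.98 × 1406.64] = 2798.8480
r = -2671.98 / 2798.8480 ≈ -0.955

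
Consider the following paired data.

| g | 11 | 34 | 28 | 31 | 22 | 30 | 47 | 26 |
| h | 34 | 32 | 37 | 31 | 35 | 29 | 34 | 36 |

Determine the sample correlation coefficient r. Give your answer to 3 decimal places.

n = 8, Σg = 229, Σh = 268, Σg² = 7291, Σh² = 9028, Σgh = 7633
nΣgh − ΣgΣh = 61064 − 61372 = -308
nΣg² − (Σg)² = 58328 − 52441 = 5887; nΣh² − (Σh)² = 72224 − 71824 = 400
r = -308 / √(5887 × 400) = -308 / 1534.5358 ≈ -0.201

-0.201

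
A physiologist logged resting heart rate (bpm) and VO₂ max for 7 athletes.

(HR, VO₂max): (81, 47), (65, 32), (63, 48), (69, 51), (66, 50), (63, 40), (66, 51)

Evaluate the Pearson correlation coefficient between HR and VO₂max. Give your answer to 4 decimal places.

n = 7, Σx = 473, Σy = 319, Σx² = 32197, Σy² = 14839, Σxy = 21616
nΣxy − ΣxΣy = 151312 − 150887 = 425
nΣx² − (Σx)² = 225379 − 223729 = 1650; nΣy² − (Σy)² = 103873 − 101761 = 2112
r = 425 / √(1650 × 2112) = 425 / 1866.7619 ≈ 0.2277

0.2277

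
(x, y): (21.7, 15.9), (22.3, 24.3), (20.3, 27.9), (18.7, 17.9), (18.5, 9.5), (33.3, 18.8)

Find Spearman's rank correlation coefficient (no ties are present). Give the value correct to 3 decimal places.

0.486

Rank x: 4, 5, 3, 2, 1, 6
Rank y: 2, 5, 6, 3, 1, 4
d = rank(x) − rank(y): 2, 0, -3, -1, 0, 2; Σd² = 18
ρ = 1 − 6Σd² / [n(n²−1)] = 1 − 6×18 / (6×35) = 1 − 108/210 ≈ 0.486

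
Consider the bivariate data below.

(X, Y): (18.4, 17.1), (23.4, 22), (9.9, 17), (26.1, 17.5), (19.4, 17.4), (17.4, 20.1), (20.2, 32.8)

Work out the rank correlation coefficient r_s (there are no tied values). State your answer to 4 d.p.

0.5714

Rank X: 3, 6, 1, 7, 4, 2, 5
Rank Y: 2, 6, 1, 4, 3, 5, 7
d = rank(X) − rank(Y): 1, 0, 0, 3, 1, -3, -2; Σd² = 24
ρ = 1 − 6Σd² / [n(n²−1)] = 1 − 6×24 / (7×48) = 1 − 144/336 ≈ 0.5714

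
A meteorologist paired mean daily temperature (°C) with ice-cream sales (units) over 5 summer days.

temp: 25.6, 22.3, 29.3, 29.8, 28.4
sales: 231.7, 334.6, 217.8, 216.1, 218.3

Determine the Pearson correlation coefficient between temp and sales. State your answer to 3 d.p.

n = 5, Σx = 135.4, Σy = 1218.5, Σx² = 3705.74, Σy² = 307432.99, Σxy = 32414.14
nΣxy − ΣxΣy = 162070.7 − 164984.9 = -2914.2
nΣx² − (Σx)² = 18528.7 − 18333.16 = 195.54; nΣy² − (Σy)² = 1537164.95 − 1484742.25 = 52422.7
r = -2914.2 / √(195.54 × 52422.7) = -2914.2 / 3201.6769 ≈ -0.910

-0.910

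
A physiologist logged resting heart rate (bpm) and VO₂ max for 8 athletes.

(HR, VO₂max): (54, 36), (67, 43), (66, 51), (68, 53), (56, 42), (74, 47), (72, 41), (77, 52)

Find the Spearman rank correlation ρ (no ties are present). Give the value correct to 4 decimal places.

Rank HR: 1, 4, 3, 5, 2, 7, 6, 8
Rank VO₂max: 1, 4, 6, 8, 3, 5, 2, 7
d = rank(HR) − rank(VO₂max): 0, 0, -3, -3, -1, 2, 4, 1; Σd² = 40
ρ = 1 − 6Σd² / [n(n²−1)] = 1 − 6×40 / (8×63) = 1 − 240/504 ≈ 0.5238

0.5238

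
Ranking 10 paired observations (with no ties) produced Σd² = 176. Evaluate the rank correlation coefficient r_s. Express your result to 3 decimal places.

ρ = 1 − 6Σd² / [n(n²−1)] = 1 − 6×176 / (10×99)
  = 1 − 1056/990 = 1 − 1.0667 ≈ -0.067

-0.067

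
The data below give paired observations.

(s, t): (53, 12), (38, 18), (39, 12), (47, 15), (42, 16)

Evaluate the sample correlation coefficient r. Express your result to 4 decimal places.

n = 5, Σs = 219, Σt = 73, Σs² = 9747, Σt² = 1093, Σst = 3165
nΣst − ΣsΣt = 15825 − 15987 = -162
nΣs² − (Σs)² = 48735 − 47961 = 774; nΣt² − (Σt)² = 5465 − 5329 = 136
r = -162 / √(774 × 136) = -162 / 324.4441 ≈ -0.4993

-0.4993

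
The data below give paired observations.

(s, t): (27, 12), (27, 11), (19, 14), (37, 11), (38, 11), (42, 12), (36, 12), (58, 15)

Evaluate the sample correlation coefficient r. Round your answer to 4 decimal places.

0.3174

n = 8, Σs = 284, Σt = 98, Σs² = 11056, Σt² = 1216, Σst = 3518
nΣst − ΣsΣt = 28144 − 27832 = 312
nΣs² − (Σs)² = 88448 − 80656 = 7792; nΣt² − (Σt)² = 9728 − 9604 = 124
r = 312 / √(7792 × 124) = 312 / 982.9588 ≈ 0.3174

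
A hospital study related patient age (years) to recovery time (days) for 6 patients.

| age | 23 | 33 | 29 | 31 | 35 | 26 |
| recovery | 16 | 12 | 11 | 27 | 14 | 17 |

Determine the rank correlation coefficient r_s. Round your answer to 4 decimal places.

Rank age: 1, 5, 3, 4, 6, 2
Rank recovery: 4, 2, 1, 6, 3, 5
d = rank(age) − rank(recovery): -3, 3, 2, -2, 3, -3; Σd² = 44
ρ = 1 − 6Σd² / [n(n²−1)] = 1 − 6×44 / (6×35) = 1 − 264/210 ≈ -0.2571

-0.2571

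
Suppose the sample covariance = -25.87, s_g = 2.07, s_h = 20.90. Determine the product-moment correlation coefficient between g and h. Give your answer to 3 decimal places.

r = Cov(g,h) / (s_g · s_h) = -25.87 / (2.07 × 20.90)
  = -25.87 / 43.2630 ≈ -0.598

-0.598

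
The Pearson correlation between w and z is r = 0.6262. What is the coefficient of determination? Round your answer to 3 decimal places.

0.392

r² = (0.6262)² = 0.392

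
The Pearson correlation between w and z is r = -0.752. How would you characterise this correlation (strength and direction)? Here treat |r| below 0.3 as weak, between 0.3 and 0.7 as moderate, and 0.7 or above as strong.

strong negative

r = -0.752 < 0 so the relationship is negative.
|r| = 0.752, which falls in the strong range.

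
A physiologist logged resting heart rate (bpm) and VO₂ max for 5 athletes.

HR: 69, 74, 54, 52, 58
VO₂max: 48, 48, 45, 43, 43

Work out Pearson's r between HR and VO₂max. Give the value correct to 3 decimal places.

0.891

n = 5, Σx = 307, Σy = 227, Σx² = 19221, Σy² = 10331, Σxy = 14024
nΣxy − ΣxΣy = 70120 − 69689 = 431
nΣx² − (Σx)² = 96105 − 94249 = 1856; nΣy² − (Σy)² = 51655 − 51529 = 126
r = 431 / √(1856 × 126) = 431 / 483.5866 ≈ 0.891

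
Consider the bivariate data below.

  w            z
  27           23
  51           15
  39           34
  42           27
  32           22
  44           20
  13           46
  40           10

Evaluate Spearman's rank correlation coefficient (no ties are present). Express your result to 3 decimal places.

-0.619

Rank w: 2, 8, 4, 6, 3, 7, 1, 5
Rank z: 5, 2, 7, 6, 4, 3, 8, 1
d = rank(w) − rank(z): -3, 6, -3, 0, -1, 4, -7, 4; Σd² = 136
ρ = 1 − 6Σd² / [n(n²−1)] = 1 − 6×136 / (8×63) = 1 − 816/504 ≈ -0.619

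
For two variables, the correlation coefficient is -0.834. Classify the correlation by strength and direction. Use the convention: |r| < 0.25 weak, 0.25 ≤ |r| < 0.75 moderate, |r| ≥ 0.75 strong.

r = -0.834 < 0 so the relationship is negative.
|r| = 0.834, which falls in the strong range.

strong negative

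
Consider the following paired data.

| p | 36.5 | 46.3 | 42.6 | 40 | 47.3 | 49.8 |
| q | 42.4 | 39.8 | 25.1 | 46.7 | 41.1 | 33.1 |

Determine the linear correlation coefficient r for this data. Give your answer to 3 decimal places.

-0.332

n = 6, Σp = 262.5, Σq = 228.2, Σp² = 11608.03, Σq² = 8977.52, Σpq = 9920.01
nΣpq − ΣpΣq = 59520.06 − 59902.5 = -382.44
nΣp² − (Σp)² = 69648.18 − 68906.25 = 741.93; nΣq² − (Σq)² = 53865.12 − 52075.24 = 1789.88
r = -382.44 / √(741.93 × 1789.88) = -382.44 / 1152.3739 ≈ -0.332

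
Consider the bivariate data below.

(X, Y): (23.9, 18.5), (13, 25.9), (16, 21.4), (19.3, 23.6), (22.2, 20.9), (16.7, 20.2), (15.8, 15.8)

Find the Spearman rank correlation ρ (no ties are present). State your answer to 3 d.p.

Rank X: 7, 1, 3, 5, 6, 4, 2
Rank Y: 2, 7, 5, 6, 4, 3, 1
d = rank(X) − rank(Y): 5, -6, -2, -1, 2, 1, 1; Σd² = 72
ρ = 1 − 6Σd² / [n(n²−1)] = 1 − 6×72 / (7×48) = 1 − 432/336 ≈ -0.286

-0.286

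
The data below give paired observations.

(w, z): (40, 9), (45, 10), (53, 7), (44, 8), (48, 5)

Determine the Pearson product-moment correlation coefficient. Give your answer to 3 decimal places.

n = 5, Σw = 230, Σz = 39, Σw² = 10674, Σz² = 319, Σwz = 1773
nΣwz − ΣwΣz = 8865 − 8970 = -105
nΣw² − (Σw)² = 53370 − 52900 = 470; nΣz² − (Σz)² = 1595 − 1521 = 74
r = -105 / √(470 × 74) = -105 / 186.4940 ≈ -0.563

-0.563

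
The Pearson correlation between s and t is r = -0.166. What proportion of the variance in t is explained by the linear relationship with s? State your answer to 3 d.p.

r² = (-0.166)² = 0.028

0.028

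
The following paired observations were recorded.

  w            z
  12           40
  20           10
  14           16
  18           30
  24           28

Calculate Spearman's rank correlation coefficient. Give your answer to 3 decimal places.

-0.500

Rank w: 1, 4, 2, 3, 5
Rank z: 5, 1, 2, 4, 3
d = rank(w) − rank(z): -4, 3, 0, -1, 2; Σd² = 30
ρ = 1 − 6Σd² / [n(n²−1)] = 1 − 6×30 / (5×24) = 1 − 180/120 ≈ -0.500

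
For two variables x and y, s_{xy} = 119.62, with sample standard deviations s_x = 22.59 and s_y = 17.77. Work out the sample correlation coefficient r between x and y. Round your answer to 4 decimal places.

0.2980

r = Cov(x,y) / (s_x · s_y) = 119.62 / (22.59 × 17.77)
  = 119.62 / 401.4243 ≈ 0.2980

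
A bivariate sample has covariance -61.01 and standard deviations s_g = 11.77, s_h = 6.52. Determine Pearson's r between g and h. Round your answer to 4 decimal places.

r = Cov(g,h) / (s_g · s_h) = -61.01 / (11.77 × 6.52)
  = -61.01 / 76.7404 ≈ -0.7950

-0.7950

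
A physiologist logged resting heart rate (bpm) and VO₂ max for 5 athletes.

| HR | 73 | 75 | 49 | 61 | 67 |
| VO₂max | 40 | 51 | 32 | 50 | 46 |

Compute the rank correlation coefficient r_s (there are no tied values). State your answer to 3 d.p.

Rank HR: 4, 5, 1, 2, 3
Rank VO₂max: 2, 5, 1, 4, 3
d = rank(HR) − rank(VO₂max): 2, 0, 0, -2, 0; Σd² = 8
ρ = 1 − 6Σd² / [n(n²−1)] = 1 − 6×8 / (5×24) = 1 − 48/120 ≈ 0.600

0.600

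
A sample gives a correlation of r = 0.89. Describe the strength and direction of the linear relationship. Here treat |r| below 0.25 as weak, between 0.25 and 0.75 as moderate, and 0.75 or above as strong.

strong positive

r = 0.89 > 0 so the relationship is positive.
|r| = 0.89, which falls in the strong range.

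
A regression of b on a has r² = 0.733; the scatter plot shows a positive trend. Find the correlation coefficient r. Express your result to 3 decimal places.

|r| = √0.733 = 0.856
The association is positive, so r = 0.856.

0.856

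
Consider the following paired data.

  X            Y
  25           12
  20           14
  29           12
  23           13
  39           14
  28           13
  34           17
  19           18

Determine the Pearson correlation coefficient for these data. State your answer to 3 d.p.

n = 8, ΣX = 217, ΣY = 113, ΣX² = 6217, ΣY² = 1631, ΣXY = 3057
nΣXY − ΣXΣY = 24456 − 24521 = -65
nΣX² − (ΣX)² = 49736 − 47089 = 2647; nΣY² − (ΣY)² = 13048 − 12769 = 279
r = -65 / √(2647 × 279) = -65 / 859.3678 ≈ -0.076

-0.076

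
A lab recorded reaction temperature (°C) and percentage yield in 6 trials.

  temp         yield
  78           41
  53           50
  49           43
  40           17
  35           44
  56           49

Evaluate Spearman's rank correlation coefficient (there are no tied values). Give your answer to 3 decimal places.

Rank temp: 6, 4, 3, 2, 1, 5
Rank yield: 2, 6, 3, 1, 4, 5
d = rank(temp) − rank(yield): 4, -2, 0, 1, -3, 0; Σd² = 30
ρ = 1 − 6Σd² / [n(n²−1)] = 1 − 6×30 / (6×35) = 1 − 180/210 ≈ 0.143

0.143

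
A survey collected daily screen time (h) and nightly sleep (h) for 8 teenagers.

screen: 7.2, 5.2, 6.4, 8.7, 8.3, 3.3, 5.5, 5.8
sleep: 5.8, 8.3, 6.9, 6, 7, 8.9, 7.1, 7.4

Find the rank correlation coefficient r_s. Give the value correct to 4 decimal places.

-0.8571

Rank screen: 6, 2, 5, 8, 7, 1, 3, 4
Rank sleep: 1, 7, 3, 2, 4, 8, 5, 6
d = rank(screen) − rank(sleep): 5, -5, 2, 6, 3, -7, -2, -2; Σd² = 156
ρ = 1 − 6Σd² / [n(n²−1)] = 1 − 6×156 / (8×63) = 1 − 936/504 ≈ -0.8571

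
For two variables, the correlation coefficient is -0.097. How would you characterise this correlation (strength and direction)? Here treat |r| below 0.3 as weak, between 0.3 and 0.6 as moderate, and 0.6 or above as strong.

r = -0.097 < 0 so the relationship is negative.
|r| = 0.097, which falls in the weak range.

weak negative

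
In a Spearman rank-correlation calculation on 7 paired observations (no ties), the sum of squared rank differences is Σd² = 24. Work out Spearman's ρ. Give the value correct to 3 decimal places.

ρ = 1 − 6Σd² / [n(n²−1)] = 1 − 6×24 / (7×48)
  = 1 − 144/336 = 1 − 0.4286 ≈ 0.571

0.571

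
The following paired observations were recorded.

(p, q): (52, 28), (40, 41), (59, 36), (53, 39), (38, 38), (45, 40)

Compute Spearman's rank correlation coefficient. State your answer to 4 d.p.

Rank p: 4, 2, 6, 5, 1, 3
Rank q: 1, 6, 2, 4, 3, 5
d = rank(p) − rank(q): 3, -4, 4, 1, -2, -2; Σd² = 50
ρ = 1 − 6Σd² / [n(n²−1)] = 1 − 6×50 / (6×35) = 1 − 300/210 ≈ -0.4286

-0.4286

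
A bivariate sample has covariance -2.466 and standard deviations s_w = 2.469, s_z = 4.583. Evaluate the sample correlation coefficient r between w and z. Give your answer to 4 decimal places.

r = Cov(w,z) / (s_w · s_z) = -2.466 / (2.469 × 4.583)
  = -2.466 / 11.3154 ≈ -0.2179

-0.2179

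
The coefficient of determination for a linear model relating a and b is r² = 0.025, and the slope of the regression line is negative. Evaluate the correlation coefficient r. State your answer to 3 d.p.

-0.158

|r| = √0.025 = 0.158
The association is negative, so r = −0.158.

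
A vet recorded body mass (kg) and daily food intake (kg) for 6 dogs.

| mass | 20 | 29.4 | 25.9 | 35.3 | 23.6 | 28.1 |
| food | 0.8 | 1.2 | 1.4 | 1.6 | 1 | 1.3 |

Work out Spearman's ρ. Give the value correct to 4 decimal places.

Rank mass: 1, 5, 3, 6, 2, 4
Rank food: 1, 3, 5, 6, 2, 4
d = rank(mass) − rank(food): 0, 2, -2, 0, 0, 0; Σd² = 8
ρ = 1 − 6Σd² / [n(n²−1)] = 1 − 6×8 / (6×35) = 1 − 48/210 ≈ 0.7714

0.7714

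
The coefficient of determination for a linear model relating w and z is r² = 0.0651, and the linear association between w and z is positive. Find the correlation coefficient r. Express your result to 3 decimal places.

|r| = √0.0651 = 0.255
The association is positive, so r = 0.255.

0.255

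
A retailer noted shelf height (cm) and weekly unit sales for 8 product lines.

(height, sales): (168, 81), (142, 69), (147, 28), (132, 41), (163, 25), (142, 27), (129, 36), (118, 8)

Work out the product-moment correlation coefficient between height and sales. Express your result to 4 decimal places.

0.5275

n = 8, Σx = 1141, Σy = 315, Σx² = 164719, Σy² = 16501, Σxy = 46431
nΣxy − ΣxΣy = 371448 − 359415 = 12033
nΣx² − (Σx)² = 1317752 − 1301881 = 15871; nΣy² − (Σy)² = 132008 − 99225 = 32783
r = 12033 / √(15871 × 32783) = 12033 / 22810.0634 ≈ 0.5275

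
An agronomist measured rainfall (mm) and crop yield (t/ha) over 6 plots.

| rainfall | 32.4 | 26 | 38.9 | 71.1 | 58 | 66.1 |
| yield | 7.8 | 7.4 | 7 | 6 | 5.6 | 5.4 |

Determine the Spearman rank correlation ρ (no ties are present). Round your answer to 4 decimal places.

Rank rainfall: 2, 1, 3, 6, 4, 5
Rank yield: 6, 5, 4, 3, 2, 1
d = rank(rainfall) − rank(yield): -4, -4, -1, 3, 2, 4; Σd² = 62
ρ = 1 − 6Σd² / [n(n²−1)] = 1 − 6×62 / (6×35) = 1 − 372/210 ≈ -0.7714

-0.7714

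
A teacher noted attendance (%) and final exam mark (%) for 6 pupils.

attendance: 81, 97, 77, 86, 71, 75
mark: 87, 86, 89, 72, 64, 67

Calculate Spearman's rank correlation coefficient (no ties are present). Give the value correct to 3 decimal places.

0.486

Rank attendance: 4, 6, 3, 5, 1, 2
Rank mark: 5, 4, 6, 3, 1, 2
d = rank(attendance) − rank(mark): -1, 2, -3, 2, 0, 0; Σd² = 18
ρ = 1 − 6Σd² / [n(n²−1)] = 1 − 6×18 / (6×35) = 1 − 108/210 ≈ 0.486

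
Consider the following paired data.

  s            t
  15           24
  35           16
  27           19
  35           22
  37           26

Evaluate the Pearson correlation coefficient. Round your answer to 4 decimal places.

-0.1627

n = 5, Σs = 149, Σt = 107, Σs² = 4773, Σt² = 2353, Σst = 3165
nΣst − ΣsΣt = 15825 − 15943 = -118
nΣs² − (Σs)² = 23865 − 22201 = 1664; nΣt² − (Σt)² = 11765 − 11449 = 316
r = -118 / √(1664 × 316) = -118 / 725.1372 ≈ -0.1627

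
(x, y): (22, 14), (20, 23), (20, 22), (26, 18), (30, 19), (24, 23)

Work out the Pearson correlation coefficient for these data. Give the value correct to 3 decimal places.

n = 6, Σx = 142, Σy = 119, Σx² = 3436, Σy² = 2423, Σxy = 2798
nΣxy − ΣxΣy = 16788 − 16898 = -110
nΣx² − (Σx)² = 20616 − 20164 = 452; nΣy² − (Σy)² = 14538 − 14161 = 377
r = -110 / √(452 × 377) = -110 / 412.8002 ≈ -0.266

-0.266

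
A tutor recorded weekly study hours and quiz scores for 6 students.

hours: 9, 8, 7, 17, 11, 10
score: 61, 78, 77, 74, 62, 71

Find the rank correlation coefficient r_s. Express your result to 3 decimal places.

Rank hours: 3, 2, 1, 6, 5, 4
Rank score: 1, 6, 5, 4, 2, 3
d = rank(hours) − rank(score): 2, -4, -4, 2, 3, 1; Σd² = 50
ρ = 1 − 6Σd² / [n(n²−1)] = 1 − 6×50 / (6×35) = 1 − 300/210 ≈ -0.429

-0.429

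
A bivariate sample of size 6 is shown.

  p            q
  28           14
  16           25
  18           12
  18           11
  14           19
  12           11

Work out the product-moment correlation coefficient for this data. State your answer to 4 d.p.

n = 6, Σp = 106, Σq = 92, Σp² = 2028, Σq² = 1568, Σpq = 1604
nΣpq − ΣpΣq = 9624 − 9752 = -128
nΣp² − (Σp)² = 12168 − 11236 = 932; nΣq² − (Σq)² = 9408 − 8464 = 944
r = -128 / √(932 × 944) = -128 / 937.9808 ≈ -0.1365

-0.1365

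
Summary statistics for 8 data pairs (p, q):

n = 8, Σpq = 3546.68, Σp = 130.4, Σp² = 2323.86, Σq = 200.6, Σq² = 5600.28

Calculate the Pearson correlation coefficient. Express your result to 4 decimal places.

r = (nΣpq − ΣpΣq) / √[(nΣp² − (Σp)²)(nΣq² − (Σq)²)]
Numerator: 8×3546.68 − 130.4×200.6 = 2215.2
Denominator: √[(18590.88 − 17004.16)(44802.24 − 40240.36)] = √[1586.72 × 4561.88] = 2690.4324
r = 2215.2 / 2690.4324 ≈ 0.8234

0.8234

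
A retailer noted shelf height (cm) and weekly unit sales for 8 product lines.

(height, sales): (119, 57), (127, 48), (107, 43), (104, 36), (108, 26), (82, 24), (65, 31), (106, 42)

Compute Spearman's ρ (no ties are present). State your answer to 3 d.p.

0.690

Rank height: 7, 8, 5, 3, 6, 2, 1, 4
Rank sales: 8, 7, 6, 4, 2, 1, 3, 5
d = rank(height) − rank(sales): -1, 1, -1, -1, 4, 1, -2, -1; Σd² = 26
ρ = 1 − 6Σd² / [n(n²−1)] = 1 − 6×26 / (8×63) = 1 − 156/504 ≈ 0.690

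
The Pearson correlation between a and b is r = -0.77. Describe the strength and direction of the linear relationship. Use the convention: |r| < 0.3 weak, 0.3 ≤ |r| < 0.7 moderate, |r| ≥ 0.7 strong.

strong negative

r = -0.77 < 0 so the relationship is negative.
|r| = 0.77, which falls in the strong range.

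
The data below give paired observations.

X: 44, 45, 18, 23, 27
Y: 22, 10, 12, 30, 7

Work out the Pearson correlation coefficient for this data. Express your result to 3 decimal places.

n = 5, ΣX = 157, ΣY = 81, ΣX² = 5543, ΣY² = 1677, ΣXY = 2513
nΣXY − ΣXΣY = 12565 − 12717 = -152
nΣX² − (ΣX)² = 27715 − 24649 = 3066; nΣY² − (ΣY)² = 8385 − 6561 = 1824
r = -152 / √(3066 × 1824) = -152 / 2364.8222 ≈ -0.064

-0.064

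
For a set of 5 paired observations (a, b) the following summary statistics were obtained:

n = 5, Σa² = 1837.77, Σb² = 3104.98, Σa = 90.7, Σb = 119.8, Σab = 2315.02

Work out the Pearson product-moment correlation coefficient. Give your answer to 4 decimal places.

0.6676

r = (nΣab − ΣaΣb) / √[(nΣa² − (Σa)²)(nΣb² − (Σb)²)]
Numerator: 5×2315.02 − 90.7×119.8 = 709.24
Denominator: √[(9188.85 − 8226.49)(15524.9 − 14352.04)] = √[962.36 × 1172.86] = 1062.4093
r = 709.24 / 1062.4093 ≈ 0.6676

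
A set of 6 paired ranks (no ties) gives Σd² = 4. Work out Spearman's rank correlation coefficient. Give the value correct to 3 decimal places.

ρ = 1 − 6Σd² / [n(n²−1)] = 1 − 6×4 / (6×35)
  = 1 − 24/210 = 1 − 0.1143 ≈ 0.886

0.886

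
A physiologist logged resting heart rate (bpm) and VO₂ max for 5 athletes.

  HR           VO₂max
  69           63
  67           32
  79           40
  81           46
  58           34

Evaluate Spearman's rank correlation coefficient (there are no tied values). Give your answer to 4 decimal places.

0.6000

Rank HR: 3, 2, 4, 5, 1
Rank VO₂max: 5, 1, 3, 4, 2
d = rank(HR) − rank(VO₂max): -2, 1, 1, 1, -1; Σd² = 8
ρ = 1 − 6Σd² / [n(n²−1)] = 1 − 6×8 / (5×24) = 1 − 48/120 ≈ 0.6000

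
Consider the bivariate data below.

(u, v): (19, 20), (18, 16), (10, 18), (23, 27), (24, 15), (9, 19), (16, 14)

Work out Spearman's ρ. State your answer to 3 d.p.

0.071

Rank u: 5, 4, 2, 6, 7, 1, 3
Rank v: 6, 3, 4, 7, 2, 5, 1
d = rank(u) − rank(v): -1, 1, -2, -1, 5, -4, 2; Σd² = 52
ρ = 1 − 6Σd² / [n(n²−1)] = 1 − 6×52 / (7×48) = 1 − 312/336 ≈ 0.071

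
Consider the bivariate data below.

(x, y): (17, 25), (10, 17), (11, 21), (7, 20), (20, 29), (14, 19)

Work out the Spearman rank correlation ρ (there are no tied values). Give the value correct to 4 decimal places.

Rank x: 5, 2, 3, 1, 6, 4
Rank y: 5, 1, 4, 3, 6, 2
d = rank(x) − rank(y): 0, 1, -1, -2, 0, 2; Σd² = 10
ρ = 1 − 6Σd² / [n(n²−1)] = 1 − 6×10 / (6×35) = 1 − 60/210 ≈ 0.7143

0.7143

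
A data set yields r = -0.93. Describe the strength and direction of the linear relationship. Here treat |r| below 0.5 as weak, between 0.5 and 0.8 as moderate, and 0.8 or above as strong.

strong negative

r = -0.93 < 0 so the relationship is negative.
|r| = 0.93, which falls in the strong range.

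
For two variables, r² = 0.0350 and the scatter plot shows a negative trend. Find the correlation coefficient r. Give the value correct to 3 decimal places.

|r| = √0.0350 = 0.187
The association is negative, so r = −0.187.

-0.187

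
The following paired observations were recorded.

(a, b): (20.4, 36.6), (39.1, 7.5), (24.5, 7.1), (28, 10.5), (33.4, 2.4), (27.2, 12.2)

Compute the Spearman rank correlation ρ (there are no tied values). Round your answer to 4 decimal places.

-0.5429

Rank a: 1, 6, 2, 4, 5, 3
Rank b: 6, 3, 2, 4, 1, 5
d = rank(a) − rank(b): -5, 3, 0, 0, 4, -2; Σd² = 54
ρ = 1 − 6Σd² / [n(n²−1)] = 1 − 6×54 / (6×35) = 1 − 324/210 ≈ -0.5429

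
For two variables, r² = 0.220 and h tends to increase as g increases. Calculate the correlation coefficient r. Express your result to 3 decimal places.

0.469

|r| = √0.220 = 0.469
The association is positive, so r = 0.469.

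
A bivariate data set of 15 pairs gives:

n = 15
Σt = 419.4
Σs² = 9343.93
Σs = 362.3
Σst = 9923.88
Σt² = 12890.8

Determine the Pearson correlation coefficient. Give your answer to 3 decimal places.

-0.248

r = (nΣst − ΣsΣt) / √[(nΣs² − (Σs)²)(nΣt² − (Σt)²)]
Numerator: 15×9923.88 − 362.3×419.4 = -3090.42
Denominator: √[(140158.95 − 131261.29)(193362 − 175896.36)] = √[8897.66 × 17465.64] = 12466.0871
r = -3090.42 / 12466.0871 ≈ -0.248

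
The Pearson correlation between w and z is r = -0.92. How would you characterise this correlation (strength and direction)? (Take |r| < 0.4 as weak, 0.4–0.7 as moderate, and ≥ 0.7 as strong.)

strong negative

r = -0.92 < 0 so the relationship is negative.
|r| = 0.92, which falls in the strong range.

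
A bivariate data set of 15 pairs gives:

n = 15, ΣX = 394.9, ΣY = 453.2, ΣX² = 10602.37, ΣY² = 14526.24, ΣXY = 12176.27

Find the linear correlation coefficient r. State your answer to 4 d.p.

0.5913

r = (nΣXY − ΣXΣY) / √[(nΣX² − (ΣX)²)(nΣY² − (ΣY)²)]
Numerator: 15×12176.27 − 394.9×453.2 = 3675.37
Denominator: √[(159035.55 − 155946.01)(217893.6 − 205390.24)] = √[3089.54 × 12503.36] = 6215.2740
r = 3675.37 / 6215.2740 ≈ 0.5913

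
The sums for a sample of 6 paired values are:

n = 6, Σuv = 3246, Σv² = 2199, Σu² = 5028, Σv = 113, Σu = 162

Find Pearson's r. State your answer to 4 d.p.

r = (nΣuv − ΣuΣv) / √[(nΣu² − (Σu)²)(nΣv² − (Σv)²)]
Numerator: 6×3246 − 162×113 = 1170
Denominator: √[(30168 − 26244)(13194 − 12769)] = √[3924 × 425] = 1291.3946
r = 1170 / 1291.3946 ≈ 0.9060

0.9060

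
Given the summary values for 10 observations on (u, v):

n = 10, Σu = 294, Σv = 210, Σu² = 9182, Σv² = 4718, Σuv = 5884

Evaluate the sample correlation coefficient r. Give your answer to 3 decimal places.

r = (nΣuv − ΣuΣv) / √[(nΣu² − (Σu)²)(nΣv² − (Σv)²)]
Numerator: 10×5884 − 294×210 = -2900
Denominator: √[(91820 − 86436)(47180 − 44100)] = √[5384 × 3080] = 4072.1886
r = -2900 / 4072.1886 ≈ -0.712

-0.712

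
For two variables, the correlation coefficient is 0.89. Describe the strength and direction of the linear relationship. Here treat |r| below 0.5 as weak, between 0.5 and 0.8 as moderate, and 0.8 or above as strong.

strong positive

r = 0.89 > 0 so the relationship is positive.
|r| = 0.89, which falls in the strong range.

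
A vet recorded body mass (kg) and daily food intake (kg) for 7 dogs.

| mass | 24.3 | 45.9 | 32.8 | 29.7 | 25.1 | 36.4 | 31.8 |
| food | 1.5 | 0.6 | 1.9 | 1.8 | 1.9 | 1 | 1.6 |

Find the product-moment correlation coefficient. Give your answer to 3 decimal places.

n = 7, Σx = 226, Σy = 10.3, Σx² = 7621.44, Σy² = 16.63, Σxy = 314.74
nΣxy − ΣxΣy = 2203.18 − 2327.8 = -124.62
nΣx² − (Σx)² = 53350.08 − 51076 = 2274.08; nΣy² − (Σy)² = 116.41 − 106.09 = 10.32
r = -124.62 / √(2274.08 × 10.32) = -124.62 / 153.1943 ≈ -0.813

-0.813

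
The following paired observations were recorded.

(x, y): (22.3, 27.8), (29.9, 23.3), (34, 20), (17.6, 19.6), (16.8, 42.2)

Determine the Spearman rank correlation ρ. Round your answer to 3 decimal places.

-0.400

Rank x: 3, 4, 5, 2, 1
Rank y: 4, 3, 2, 1, 5
d = rank(x) − rank(y): -1, 1, 3, 1, -4; Σd² = 28
ρ = 1 − 6Σd² / [n(n²−1)] = 1 − 6×28 / (5×24) = 1 − 168/120 ≈ -0.400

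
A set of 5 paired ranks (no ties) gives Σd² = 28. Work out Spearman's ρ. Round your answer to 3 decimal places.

-0.400

ρ = 1 − 6Σd² / [n(n²−1)] = 1 − 6×28 / (5×24)
  = 1 − 168/120 = 1 − 1.4000 ≈ -0.400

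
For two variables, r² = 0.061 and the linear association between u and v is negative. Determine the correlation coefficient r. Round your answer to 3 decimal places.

-0.247

|r| = √0.061 = 0.247
The association is negative, so r = −0.247.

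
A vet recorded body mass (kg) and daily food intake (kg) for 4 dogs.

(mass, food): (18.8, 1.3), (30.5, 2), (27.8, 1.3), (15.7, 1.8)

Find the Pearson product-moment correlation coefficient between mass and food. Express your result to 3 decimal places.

n = 4, Σx = 92.8, Σy = 6.4, Σx² = 2303.02, Σy² = 10.62, Σxy = 149.84
nΣxy − ΣxΣy = 599.36 − 593.92 = 5.44
nΣx² − (Σx)² = 9212.08 − 8611.84 = 600.24; nΣy² − (Σy)² = 42.48 − 40.96 = 1.52
r = 5.44 / √(600.24 × 1.52) = 5.44 / 30.2054 ≈ 0.180

0.180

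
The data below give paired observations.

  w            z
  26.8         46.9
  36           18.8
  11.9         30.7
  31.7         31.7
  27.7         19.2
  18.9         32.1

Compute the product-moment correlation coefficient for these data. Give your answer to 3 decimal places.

n = 6, Σw = 153, Σz = 179.4, Σw² = 4285.24, Σz² = 5899.48, Σwz = 4442.47
nΣwz − ΣwΣz = 26654.82 − 27448.2 = -793.38
nΣw² − (Σw)² = 25711.44 − 23409 = 2302.44; nΣz² − (Σz)² = 35396.88 − 32184.36 = 3212.52
r = -793.38 / √(2302.44 × 3212.52) = -793.38 / 2719.6754 ≈ -0.292

-0.292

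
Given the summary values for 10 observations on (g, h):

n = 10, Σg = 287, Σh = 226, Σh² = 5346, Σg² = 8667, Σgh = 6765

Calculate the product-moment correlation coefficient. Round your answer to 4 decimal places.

r = (nΣgh − ΣgΣh) / √[(nΣg² − (Σg)²)(nΣh² − (Σh)²)]
Numerator: 10×6765 − 287×226 = 2788
Denominator: √[(86670 − 82369)(53460 − 51076)] = √[4301 × 2384] = 3202.1218
r = 2788 / 3202.1218 ≈ 0.8707

0.8707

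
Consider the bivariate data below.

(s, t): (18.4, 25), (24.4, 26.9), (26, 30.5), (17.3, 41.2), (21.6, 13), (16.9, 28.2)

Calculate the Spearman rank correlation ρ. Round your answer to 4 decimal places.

-0.1429

Rank s: 3, 5, 6, 2, 4, 1
Rank t: 2, 3, 5, 6, 1, 4
d = rank(s) − rank(t): 1, 2, 1, -4, 3, -3; Σd² = 40
ρ = 1 − 6Σd² / [n(n²−1)] = 1 − 6×40 / (6×35) = 1 − 240/210 ≈ -0.1429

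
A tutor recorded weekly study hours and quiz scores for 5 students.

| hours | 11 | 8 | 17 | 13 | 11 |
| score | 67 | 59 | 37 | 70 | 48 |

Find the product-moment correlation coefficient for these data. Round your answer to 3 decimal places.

-0.528

n = 5, Σx = 60, Σy = 281, Σx² = 764, Σy² = 16543, Σxy = 3276
nΣxy − ΣxΣy = 16380 − 16860 = -480
nΣx² − (Σx)² = 3820 − 3600 = 220; nΣy² − (Σy)² = 82715 − 78961 = 3754
r = -480 / √(220 × 3754) = -480 / 908.7794 ≈ -0.528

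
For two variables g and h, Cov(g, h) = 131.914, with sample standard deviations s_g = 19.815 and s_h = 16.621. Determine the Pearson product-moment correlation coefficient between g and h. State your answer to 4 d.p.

r = Cov(g,h) / (s_g · s_h) = 131.914 / (19.815 × 16.621)
  = 131.914 / 329.3451 ≈ 0.4005

0.4005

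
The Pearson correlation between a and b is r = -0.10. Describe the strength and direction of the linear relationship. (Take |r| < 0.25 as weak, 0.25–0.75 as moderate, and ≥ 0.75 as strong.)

weak negative

r = -0.10 < 0 so the relationship is negative.
|r| = 0.10, which falls in the weak range.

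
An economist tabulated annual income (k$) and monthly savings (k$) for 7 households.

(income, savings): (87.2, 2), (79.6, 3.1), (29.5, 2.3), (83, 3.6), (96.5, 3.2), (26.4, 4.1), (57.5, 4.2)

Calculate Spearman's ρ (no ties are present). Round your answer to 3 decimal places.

-0.357

Rank income: 6, 4, 2, 5, 7, 1, 3
Rank savings: 1, 3, 2, 5, 4, 6, 7
d = rank(income) − rank(savings): 5, 1, 0, 0, 3, -5, -4; Σd² = 76
ρ = 1 − 6Σd² / [n(n²−1)] = 1 − 6×76 / (7×48) = 1 − 456/336 ≈ -0.357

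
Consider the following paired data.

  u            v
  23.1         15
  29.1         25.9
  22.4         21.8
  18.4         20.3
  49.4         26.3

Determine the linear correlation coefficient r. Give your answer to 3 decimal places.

0.652

n = 5, Σu = 142.4, Σv = 109.3, Σu² = 4661.1, Σv² = 2474.83, Σuv = 3261.25
nΣuv − ΣuΣv = 16306.25 − 15564.32 = 741.93
nΣu² − (Σu)² = 23305.5 − 20277.76 = 3027.74; nΣv² − (Σv)² = 12374.15 − 11946.49 = 427.66
r = 741.93 / √(3027.74 × 427.66) = 741.93 / 1137.9118 ≈ 0.652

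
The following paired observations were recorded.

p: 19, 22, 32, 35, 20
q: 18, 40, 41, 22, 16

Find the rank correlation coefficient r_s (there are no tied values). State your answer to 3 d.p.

Rank p: 1, 3, 4, 5, 2
Rank q: 2, 4, 5, 3, 1
d = rank(p) − rank(q): -1, -1, -1, 2, 1; Σd² = 8
ρ = 1 − 6Σd² / [n(n²−1)] = 1 − 6×8 / (5×24) = 1 − 48/120 ≈ 0.600

0.600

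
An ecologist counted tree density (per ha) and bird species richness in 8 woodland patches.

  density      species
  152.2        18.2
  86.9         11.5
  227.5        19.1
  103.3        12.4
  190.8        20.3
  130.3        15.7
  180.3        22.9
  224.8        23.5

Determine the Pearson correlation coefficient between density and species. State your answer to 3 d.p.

n = 8, Σx = 1296.1, Σy = 143.6, Σx² = 229569.45, Σy² = 2717.3, Σxy = 24726.18
nΣxy − ΣxΣy = 197809.44 − 186119.96 = 11689.48
nΣx² − (Σx)² = 1836555.6 − 1679875.21 = 156680.39; nΣy² − (Σy)² = 21738.4 − 20620.96 = 1117.44
r = 11689.48 / √(156680.39 × 1117.44) = 11689.48 / 13231.8153 ≈ 0.883

0.883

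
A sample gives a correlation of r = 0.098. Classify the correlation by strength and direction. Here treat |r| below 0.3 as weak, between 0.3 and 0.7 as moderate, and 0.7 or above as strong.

weak positive

r = 0.098 > 0 so the relationship is positive.
|r| = 0.098, which falls in the weak range.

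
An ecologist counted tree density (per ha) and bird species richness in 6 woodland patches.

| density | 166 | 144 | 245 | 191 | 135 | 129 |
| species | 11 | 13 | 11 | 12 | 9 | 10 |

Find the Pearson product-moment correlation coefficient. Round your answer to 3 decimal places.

0.258

n = 6, Σx = 1010, Σy = 66, Σx² = 179664, Σy² = 736, Σxy = 11190
nΣxy − ΣxΣy = 67140 − 66660 = 480
nΣx² − (Σx)² = 1077984 − 1020100 = 57884; nΣy² − (Σy)² = 4416 − 4356 = 60
r = 480 / √(57884 × 60) = 480 / 1863.6094 ≈ 0.258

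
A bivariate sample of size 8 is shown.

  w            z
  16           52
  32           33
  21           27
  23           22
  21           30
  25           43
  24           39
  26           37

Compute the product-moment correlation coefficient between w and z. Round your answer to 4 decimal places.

-0.2805

n = 8, Σw = 188, Σz = 283, Σw² = 4568, Σz² = 10645, Σwz = 6564
nΣwz − ΣwΣz = 52512 − 53204 = -692
nΣw² − (Σw)² = 36544 − 35344 = 1200; nΣz² − (Σz)² = 85160 − 80089 = 5071
r = -692 / √(1200 × 5071) = -692 / 2466.8198 ≈ -0.2805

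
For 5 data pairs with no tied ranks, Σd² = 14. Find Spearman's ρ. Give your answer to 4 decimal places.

0.3000

ρ = 1 − 6Σd² / [n(n²−1)] = 1 − 6×14 / (5×24)
  = 1 − 84/120 = 1 − 0.70000 ≈ 0.3000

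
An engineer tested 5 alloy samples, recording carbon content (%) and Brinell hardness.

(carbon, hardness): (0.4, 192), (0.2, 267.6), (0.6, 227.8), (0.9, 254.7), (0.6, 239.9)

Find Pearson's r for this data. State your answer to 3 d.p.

0.062

n = 5, Σx = 2.7, Σy = 1182, Σx² = 1.73, Σy² = 282790.7, Σxy = 640.17
nΣxy − ΣxΣy = 3200.85 − 3191.4 = 9.45
nΣx² − (Σx)² = 8.65 − 7.29 = 1.36; nΣy² − (Σy)² = 1413953.5 − 1397124 = 16829.5
r = 9.45 / √(1.36 × 16829.5) = 9.45 / 151.2882 ≈ 0.062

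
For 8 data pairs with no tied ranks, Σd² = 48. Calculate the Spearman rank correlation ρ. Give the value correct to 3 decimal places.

0.429

ρ = 1 − 6Σd² / [n(n²−1)] = 1 − 6×48 / (8×63)
  = 1 − 288/504 = 1 − 0.5714 ≈ 0.429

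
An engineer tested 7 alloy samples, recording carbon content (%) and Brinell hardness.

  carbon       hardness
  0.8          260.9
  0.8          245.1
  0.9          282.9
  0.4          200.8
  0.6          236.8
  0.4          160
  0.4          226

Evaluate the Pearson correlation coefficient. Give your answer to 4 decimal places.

0.8591

n = 7, Σx = 4.3, Σy = 1612.5, Σx² = 2.93, Σy² = 381246.11, Σxy = 1036.21
nΣxy − ΣxΣy = 7253.47 − 6933.75 = 319.72
nΣx² − (Σx)² = 20.51 − 18.49 = 2.02; nΣy² − (Σy)² = 2668722.77 − 2600156.25 = 68566.52
r = 319.72 / √(2.02 × 68566.52) = 319.72 / 372.1618 ≈ 0.8591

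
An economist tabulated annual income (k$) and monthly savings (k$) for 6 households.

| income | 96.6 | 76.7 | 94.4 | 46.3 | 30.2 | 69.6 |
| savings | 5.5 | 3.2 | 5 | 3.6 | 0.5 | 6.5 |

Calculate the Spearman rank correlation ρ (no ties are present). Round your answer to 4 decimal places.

0.5429

Rank income: 6, 4, 5, 2, 1, 3
Rank savings: 5, 2, 4, 3, 1, 6
d = rank(income) − rank(savings): 1, 2, 1, -1, 0, -3; Σd² = 16
ρ = 1 − 6Σd² / [n(n²−1)] = 1 − 6×16 / (6×35) = 1 − 96/210 ≈ 0.5429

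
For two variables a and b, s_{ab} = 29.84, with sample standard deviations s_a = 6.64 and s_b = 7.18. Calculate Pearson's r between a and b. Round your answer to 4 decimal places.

0.6259

r = Cov(a,b) / (s_a · s_b) = 29.84 / (6.64 × 7.18)
  = 29.84 / 47.6752 ≈ 0.6259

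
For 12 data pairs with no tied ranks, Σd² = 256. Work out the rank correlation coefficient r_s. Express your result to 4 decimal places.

ρ = 1 − 6Σd² / [n(n²−1)] = 1 − 6×256 / (12×143)
  = 1 − 1536/1716 = 1 − 0.89510 ≈ 0.1049

0.1049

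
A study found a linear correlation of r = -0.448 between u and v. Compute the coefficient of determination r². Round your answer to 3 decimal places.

r² = (-0.448)² = 0.201

0.201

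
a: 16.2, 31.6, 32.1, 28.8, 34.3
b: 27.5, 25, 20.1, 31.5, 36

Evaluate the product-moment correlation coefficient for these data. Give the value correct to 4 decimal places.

0.0905

n = 5, Σa = 143, Σb = 140.1, Σa² = 4297.34, Σb² = 4073.51, Σab = 4022.71
nΣab − ΣaΣb = 20113.55 − 20034.3 = 79.25
nΣa² − (Σa)² = 21486.7 − 20449 = 1037.7; nΣb² − (Σb)² = 20367.55 − 19628.01 = 739.54
r = 79.25 / √(1037.7 × 739.54) = 79.25 / 876.0255 ≈ 0.0905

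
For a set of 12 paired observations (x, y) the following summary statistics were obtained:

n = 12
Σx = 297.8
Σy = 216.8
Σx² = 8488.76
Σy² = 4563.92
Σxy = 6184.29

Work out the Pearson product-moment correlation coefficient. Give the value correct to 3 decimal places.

r = (nΣxy − ΣxΣy) / √[(nΣx² − (Σx)²)(nΣy² − (Σy)²)]
Numerator: 12×6184.29 − 297.8×216.8 = 9648.44
Denominator: √[(101865.12 − 88684.84)(54767.04 − 47002.24)] = √[13180.28 × 7764.8] = 10116.4341
r = 9648.44 / 10116.4341 ≈ 0.954

0.954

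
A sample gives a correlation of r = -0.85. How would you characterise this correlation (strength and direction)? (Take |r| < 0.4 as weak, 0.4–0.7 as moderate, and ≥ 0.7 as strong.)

strong negative

r = -0.85 < 0 so the relationship is negative.
|r| = 0.85, which falls in the strong range.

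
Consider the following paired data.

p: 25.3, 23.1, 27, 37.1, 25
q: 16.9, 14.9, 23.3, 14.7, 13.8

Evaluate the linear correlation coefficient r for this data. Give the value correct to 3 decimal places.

n = 5, Σp = 137.5, Σq = 83.6, Σp² = 3904.11, Σq² = 1457.04, Σpq = 2291.23
nΣpq − ΣpΣq = 11456.15 − 11495 = -38.85
nΣp² − (Σp)² = 19520.55 − 18906.25 = 614.3; nΣq² − (Σq)² = 7285.2 − 6988.96 = 296.24
r = -38.85 / √(614.3 × 296.24) = -38.85 / 426.5914 ≈ -0.091

-0.091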